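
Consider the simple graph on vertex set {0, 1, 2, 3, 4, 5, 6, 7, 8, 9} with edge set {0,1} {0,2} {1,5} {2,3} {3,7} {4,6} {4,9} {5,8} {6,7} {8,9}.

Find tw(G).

2

A width-2 tree decomposition is:
Bags: B1 = {2, 3, 7}  B2 = {2, 6, 7}  B3 = {2, 4, 6}  B4 = {2, 4, 9}  B5 = {2, 8, 9}  B6 = {2, 5, 8}  B7 = {1, 2, 5}  B8 = {0, 1, 2}
Tree: B1–B2, B2–B3, B3–B4, B4–B5, B5–B6, B6–B7, B7–B8
Each bag holds 3 vertices, so the decomposition has width 2, which upper-bounds the treewidth. Since 2–3–7–6–4–9–8–5–1–0–2 is a cycle in G, G is not acyclic. Forests are exactly the graphs of treewidth ≤ 1, so tw(G) ≥ 2. Hence tw(G) = 2 exactly.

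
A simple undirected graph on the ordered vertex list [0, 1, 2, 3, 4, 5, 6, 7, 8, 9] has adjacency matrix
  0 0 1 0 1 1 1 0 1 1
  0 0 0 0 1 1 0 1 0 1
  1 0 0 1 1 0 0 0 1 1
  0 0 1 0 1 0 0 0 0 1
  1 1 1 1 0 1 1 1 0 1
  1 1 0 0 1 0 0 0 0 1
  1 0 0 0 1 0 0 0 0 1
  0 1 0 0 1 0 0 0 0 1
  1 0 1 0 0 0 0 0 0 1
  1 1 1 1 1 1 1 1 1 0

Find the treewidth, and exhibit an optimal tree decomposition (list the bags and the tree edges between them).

Treewidth 3.
One optimal decomposition is:
Bags: B1 = {0, 2, 4, 9}  B2 = {0, 4, 6, 9}  B3 = {0, 2, 8, 9}  B4 = {2, 3, 4, 9}  B5 = {0, 4, 5, 9}  B6 = {1, 4, 5, 9}  B7 = {1, 4, 7, 9}
Tree: B1–B2, B1–B3, B1–B4, B2–B5, B5–B6, B6–B7

Every bag has size at most 4, so the width is 4 − 1 = 3 and tw(G) ≤ 3. Conversely, {0, 2, 8, 9} is a clique of size 4, and the vertices of any clique must share a bag in every tree decomposition; so some bag has ≥ 4 vertices and tw(G) ≥ 3. Combining the bounds, tw(G) = 3.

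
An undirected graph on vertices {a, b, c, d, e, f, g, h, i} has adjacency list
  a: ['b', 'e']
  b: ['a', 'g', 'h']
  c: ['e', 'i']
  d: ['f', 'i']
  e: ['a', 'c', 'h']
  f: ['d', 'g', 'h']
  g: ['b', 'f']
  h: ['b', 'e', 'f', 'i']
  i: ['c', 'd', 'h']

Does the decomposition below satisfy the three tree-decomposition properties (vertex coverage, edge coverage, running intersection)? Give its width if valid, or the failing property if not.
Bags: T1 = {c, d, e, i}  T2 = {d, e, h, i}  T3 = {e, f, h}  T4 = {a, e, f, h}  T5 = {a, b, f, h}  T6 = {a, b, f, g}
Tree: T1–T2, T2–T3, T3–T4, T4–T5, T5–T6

A tree decomposition must satisfy three properties: every vertex lies in some bag; for every edge, both endpoints lie together in some bag; and for every vertex, the bags containing it form a connected subtree. Here edge (d,f) lies in no bag, so the decomposition is invalid.

No — edge (d,f) lies in no bag.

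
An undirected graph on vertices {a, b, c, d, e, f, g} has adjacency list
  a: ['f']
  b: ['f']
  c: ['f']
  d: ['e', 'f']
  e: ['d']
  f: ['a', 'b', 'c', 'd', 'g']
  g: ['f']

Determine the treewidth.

1

A width-1 tree decomposition is:
Bags: B1 = {f, g}  B2 = {b, f}  B3 = {d, f}  B4 = {d, e}  B5 = {a, f}  B6 = {c, f}
Tree: B1–B2, B1–B3, B3–B4, B3–B5, B5–B6
The largest bag has 2 vertices, giving width 1; this decomposition certifies tw(G) ≤ 1. Any graph with an edge has treewidth ≥ 1, and G has the edge f–g. The upper and lower bounds meet at 1, so that is the treewidth.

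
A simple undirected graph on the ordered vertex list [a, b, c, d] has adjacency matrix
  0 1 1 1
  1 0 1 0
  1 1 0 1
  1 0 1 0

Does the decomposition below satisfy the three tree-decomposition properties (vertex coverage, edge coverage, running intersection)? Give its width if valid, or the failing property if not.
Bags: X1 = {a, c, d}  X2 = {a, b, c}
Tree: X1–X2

Checking the three conditions: (i) the bags cover all of {a, b, c, d}; (ii) for each edge, some bag contains both endpoints; (iii) the bags containing any fixed vertex form a subtree. All hold, so the decomposition is valid with width 3 − 1 = 2.

Yes; width 2.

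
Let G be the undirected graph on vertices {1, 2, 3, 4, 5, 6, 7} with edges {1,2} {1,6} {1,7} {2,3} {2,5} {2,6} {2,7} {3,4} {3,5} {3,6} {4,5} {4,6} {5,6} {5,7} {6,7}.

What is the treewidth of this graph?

A width-3 tree decomposition is:
Bags: B1 = {2, 3, 5, 6}  B2 = {3, 4, 5, 6}  B3 = {2, 5, 6, 7}  B4 = {1, 2, 6, 7}
Tree: B1–B2, B1–B3, B3–B4
Each bag holds 4 vertices, so the decomposition has width 3, which upper-bounds the treewidth. For the lower bound, the 4 vertices {1, 2, 6, 7} are pairwise adjacent, and any tree decomposition puts a clique entirely inside one bag — forcing width ≥ 3. Therefore the treewidth is 3.

3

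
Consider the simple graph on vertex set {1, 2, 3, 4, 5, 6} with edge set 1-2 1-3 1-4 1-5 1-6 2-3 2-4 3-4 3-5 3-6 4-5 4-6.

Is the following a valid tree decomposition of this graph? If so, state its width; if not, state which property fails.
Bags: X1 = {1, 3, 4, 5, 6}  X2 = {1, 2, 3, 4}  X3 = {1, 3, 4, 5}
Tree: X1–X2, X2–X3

No — bags containing vertex 5 are not connected in the tree.

A tree decomposition must satisfy three properties: every vertex lies in some bag; for every edge, both endpoints lie together in some bag; and for every vertex, the bags containing it form a connected subtree. Here bags containing vertex 5 are not connected in the tree, so the decomposition is invalid.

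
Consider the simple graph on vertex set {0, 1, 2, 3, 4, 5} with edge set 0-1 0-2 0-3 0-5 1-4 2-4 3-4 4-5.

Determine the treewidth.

A width-2 tree decomposition is:
Bags: B1 = {0, 3, 4}  B2 = {0, 1, 4}  B3 = {0, 2, 4}  B4 = {0, 4, 5}
Tree: B1–B2, B2–B3, B3–B4
Each bag holds 3 vertices, so the decomposition has width 2, which upper-bounds the treewidth. The edges 4–3–0–1–4 form a cycle, so G is not a tree and its treewidth is at least 2. Therefore the treewidth is 2.

2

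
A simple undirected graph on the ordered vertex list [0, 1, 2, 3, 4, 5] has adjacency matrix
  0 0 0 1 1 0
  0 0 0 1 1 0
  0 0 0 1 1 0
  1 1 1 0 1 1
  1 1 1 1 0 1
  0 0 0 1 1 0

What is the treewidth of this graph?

2

A width-2 tree decomposition is:
Bags: B1 = {2, 3, 4}  B2 = {0, 3, 4}  B3 = {1, 3, 4}  B4 = {3, 4, 5}
Tree: B1–B2, B1–B3, B2–B4
Each bag holds 3 vertices, so the decomposition has width 2, which upper-bounds the treewidth. Conversely, {0, 3, 4} is a clique of size 3, and the vertices of any clique must share a bag in every tree decomposition; so some bag has ≥ 3 vertices and tw(G) ≥ 2. The upper and lower bounds meet at 2, so that is the treewidth.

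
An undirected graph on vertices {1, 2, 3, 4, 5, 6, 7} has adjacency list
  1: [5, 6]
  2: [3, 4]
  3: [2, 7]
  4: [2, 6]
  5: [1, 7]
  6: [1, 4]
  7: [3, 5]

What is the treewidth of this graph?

2

A width-2 tree decomposition is:
Bags: B1 = {2, 3, 7}  B2 = {2, 4, 7}  B3 = {4, 6, 7}  B4 = {1, 6, 7}  B5 = {1, 5, 7}
Tree: B1–B2, B2–B3, B3–B4, B4–B5
Each bag holds 3 vertices, so the decomposition has width 2, which upper-bounds the treewidth. For the lower bound, G contains the cycle 7–3–2–4–6–1–5–7, so G is not a forest; only forests have treewidth ≤ 1, hence tw(G) ≥ 2. Combining the bounds, tw(G) = 2.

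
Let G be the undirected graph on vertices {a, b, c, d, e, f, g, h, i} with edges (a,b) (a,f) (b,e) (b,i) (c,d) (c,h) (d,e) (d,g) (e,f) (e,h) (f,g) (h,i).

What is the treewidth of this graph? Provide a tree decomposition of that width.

Treewidth 3.
Bags: B1 = {a, d, f, g}  B2 = {a, d, e, f}  B3 = {a, b, d, e}  B4 = {b, c, d, e}  B5 = {b, c, e, h}  B6 = {b, c, h, i}
Tree: B1–B2, B2–B3, B3–B4, B4–B5, B5–B6

Every bag has size at most 4, so the width is 4 − 1 = 3 and tw(G) ≤ 3. For the lower bound: the 4 vertex sets {a,f,g}, {d}, {e}, {b,c,h,i} are disjoint, each induces a connected subgraph, and every pair is joined by at least one edge of G. Contracting each set to a single vertex therefore yields K_{4} as a minor, and since treewidth is minor-monotone, tw(G) ≥ tw(K_{4}) = 3. Hence tw(G) = 3 exactly.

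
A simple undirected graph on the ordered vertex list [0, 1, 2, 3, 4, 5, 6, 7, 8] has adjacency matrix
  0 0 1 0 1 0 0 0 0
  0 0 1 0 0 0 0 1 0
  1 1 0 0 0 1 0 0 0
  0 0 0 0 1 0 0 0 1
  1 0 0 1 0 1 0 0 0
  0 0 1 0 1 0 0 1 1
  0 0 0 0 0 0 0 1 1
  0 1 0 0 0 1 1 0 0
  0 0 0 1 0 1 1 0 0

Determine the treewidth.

A width-3 tree decomposition is:
Bags: B1 = {0, 3, 4, 8}  B2 = {0, 4, 5, 8}  B3 = {0, 2, 5, 8}  B4 = {2, 5, 6, 8}  B5 = {2, 5, 6, 7}  B6 = {1, 2, 6, 7}
Tree: B1–B2, B2–B3, B3–B4, B4–B5, B5–B6
Every bag has size at most 4, so the width is 4 − 1 = 3 and tw(G) ≤ 3. For the lower bound: the 4 vertex sets {0,3,4}, {8}, {5}, {1,2,6,7} are disjoint, each induces a connected subgraph, and every pair is joined by at least one edge of G. Contracting each set to a single vertex therefore yields K_{4} as a minor, and since treewidth is minor-monotone, tw(G) ≥ tw(K_{4}) = 3. Hence tw(G) = 3 exactly.

3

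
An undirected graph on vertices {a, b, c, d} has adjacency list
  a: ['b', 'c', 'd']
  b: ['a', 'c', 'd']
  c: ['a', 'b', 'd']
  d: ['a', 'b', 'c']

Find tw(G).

A width-3 tree decomposition is:
Bags: B1 = {a, b, c, d}
Tree: (single bag)
A single bag containing all 4 vertices is trivially a valid decomposition of width 3. For the lower bound, the 4 vertices {a, b, c, d} are pairwise adjacent, and any tree decomposition puts a clique entirely inside one bag — forcing width ≥ 3. Combining the bounds, tw(G) = 3.

3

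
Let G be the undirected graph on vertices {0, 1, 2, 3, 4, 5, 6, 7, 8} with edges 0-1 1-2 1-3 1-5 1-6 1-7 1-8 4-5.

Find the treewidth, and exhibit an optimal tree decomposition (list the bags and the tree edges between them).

Treewidth 1.
One optimal decomposition is:
Bags: B1 = {1, 2}  B2 = {1, 6}  B3 = {1, 8}  B4 = {1, 5}  B5 = {4, 5}  B6 = {0, 1}  B7 = {1, 7}  B8 = {1, 3}
Tree: B1–B2, B1–B3, B3–B4, B4–B5, B2–B6, B2–B7, B2–B8

The largest bag has 2 vertices, giving width 1; this decomposition certifies tw(G) ≤ 1. G has an edge, so its treewidth is at least 1. Combining the bounds, tw(G) = 1.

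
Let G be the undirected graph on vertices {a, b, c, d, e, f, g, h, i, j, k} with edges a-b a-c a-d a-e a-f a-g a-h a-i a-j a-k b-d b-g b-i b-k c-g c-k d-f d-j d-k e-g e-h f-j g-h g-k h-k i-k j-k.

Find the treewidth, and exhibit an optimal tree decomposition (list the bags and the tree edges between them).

The largest bag has 4 vertices, giving width 3; this decomposition certifies tw(G) ≤ 3. Conversely, {a, e, g, h} is a clique of size 4, and the vertices of any clique must share a bag in every tree decomposition; so some bag has ≥ 4 vertices and tw(G) ≥ 3. Hence tw(G) = 3 exactly.

Treewidth 3.
Bags: B1 = {a, b, d, k}  B2 = {a, b, g, k}  B3 = {a, g, h, k}  B4 = {a, d, j, k}  B5 = {a, d, f, j}  B6 = {a, c, g, k}  B7 = {a, b, i, k}  B8 = {a, e, g, h}
Tree: B1–B2, B2–B3, B1–B4, B4–B5, B3–B6, B1–B7, B3–B8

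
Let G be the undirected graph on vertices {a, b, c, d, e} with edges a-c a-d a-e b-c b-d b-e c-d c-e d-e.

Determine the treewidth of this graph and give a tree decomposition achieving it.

Treewidth 3.
One such decomposition:
Bags: B1 = {b, c, d, e}  B2 = {a, c, d, e}
Tree: B1–B2

Every bag has size at most 4, so the width is 4 − 1 = 3 and tw(G) ≤ 3. On the other hand G contains the 4-clique {a, c, d, e}. A clique must lie in a single bag of any decomposition, so no decomposition can have width below 3. Therefore the treewidth is 3.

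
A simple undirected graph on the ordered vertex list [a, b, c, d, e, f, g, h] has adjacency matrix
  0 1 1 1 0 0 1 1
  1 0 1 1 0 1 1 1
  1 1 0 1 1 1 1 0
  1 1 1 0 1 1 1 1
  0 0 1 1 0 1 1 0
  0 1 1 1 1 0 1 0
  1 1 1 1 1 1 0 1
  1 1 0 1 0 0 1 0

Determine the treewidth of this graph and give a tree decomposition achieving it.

Treewidth 4.
One such decomposition:
Bags: B1 = {b, c, d, f, g}  B2 = {a, b, c, d, g}  B3 = {a, b, d, g, h}  B4 = {c, d, e, f, g}
Tree: B1–B2, B2–B3, B1–B4

Every bag has size at most 5, so the width is 5 − 1 = 4 and tw(G) ≤ 4. Conversely, {c, d, e, f, g} is a clique of size 5, and the vertices of any clique must share a bag in every tree decomposition; so some bag has ≥ 5 vertices and tw(G) ≥ 4. Combining the bounds, tw(G) = 4.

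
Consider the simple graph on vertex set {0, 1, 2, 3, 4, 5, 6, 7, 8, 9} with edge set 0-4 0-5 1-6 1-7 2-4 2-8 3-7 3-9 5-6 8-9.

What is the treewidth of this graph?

A width-2 tree decomposition is:
Bags: B1 = {2, 8, 9}  B2 = {2, 3, 9}  B3 = {2, 3, 7}  B4 = {1, 2, 7}  B5 = {1, 2, 6}  B6 = {2, 5, 6}  B7 = {0, 2, 5}  B8 = {0, 2, 4}
Tree: B1–B2, B2–B3, B3–B4, B4–B5, B5–B6, B6–B7, B7–B8
Every bag has size at most 3, so the width is 3 − 1 = 2 and tw(G) ≤ 2. Since 2–8–9–3–7–1–6–5–0–4–2 is a cycle in G, G is not acyclic. Forests are exactly the graphs of treewidth ≤ 1, so tw(G) ≥ 2. Therefore the treewidth is 2.

2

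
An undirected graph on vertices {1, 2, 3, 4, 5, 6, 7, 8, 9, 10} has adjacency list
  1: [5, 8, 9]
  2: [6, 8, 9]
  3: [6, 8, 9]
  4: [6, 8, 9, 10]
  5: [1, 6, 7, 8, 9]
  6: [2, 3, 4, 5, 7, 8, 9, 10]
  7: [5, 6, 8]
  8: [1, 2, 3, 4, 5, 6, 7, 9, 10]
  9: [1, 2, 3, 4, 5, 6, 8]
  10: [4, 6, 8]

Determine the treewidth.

3

A width-3 tree decomposition is:
Bags: B1 = {5, 6, 8, 9}  B2 = {2, 6, 8, 9}  B3 = {3, 6, 8, 9}  B4 = {5, 6, 7, 8}  B5 = {4, 6, 8, 9}  B6 = {4, 6, 8, 10}  B7 = {1, 5, 8, 9}
Tree: B1–B2, B1–B3, B1–B4, B3–B5, B5–B6, B1–B7
Every bag has size at most 4, so the width is 4 − 1 = 3 and tw(G) ≤ 3. On the other hand G contains the 4-clique {1, 5, 8, 9}. A clique must lie in a single bag of any decomposition, so no decomposition can have width below 3. The upper and lower bounds meet at 3, so that is the treewidth.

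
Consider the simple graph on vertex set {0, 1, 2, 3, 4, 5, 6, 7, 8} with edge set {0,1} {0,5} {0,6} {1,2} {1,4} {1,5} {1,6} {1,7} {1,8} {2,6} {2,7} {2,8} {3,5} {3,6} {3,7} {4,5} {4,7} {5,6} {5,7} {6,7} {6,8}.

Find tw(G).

3

A width-3 tree decomposition is:
Bags: B1 = {1, 2, 6, 7}  B2 = {1, 5, 6, 7}  B3 = {1, 2, 6, 8}  B4 = {3, 5, 6, 7}  B5 = {1, 4, 5, 7}  B6 = {0, 1, 5, 6}
Tree: B1–B2, B1–B3, B2–B4, B2–B5, B2–B6
Every bag has size at most 4, so the width is 4 − 1 = 3 and tw(G) ≤ 3. For the lower bound, the 4 vertices {1, 4, 5, 7} are pairwise adjacent, and any tree decomposition puts a clique entirely inside one bag — forcing width ≥ 3. Therefore the treewidth is 3.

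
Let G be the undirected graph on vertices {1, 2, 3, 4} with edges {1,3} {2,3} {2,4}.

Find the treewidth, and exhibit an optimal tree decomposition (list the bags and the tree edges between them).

Treewidth 1.
Bags: B1 = {1, 3}  B2 = {2, 3}  B3 = {2, 4}
Tree: B1–B2, B2–B3

The largest bag has 2 vertices, giving width 1; this decomposition certifies tw(G) ≤ 1. Any graph with an edge has treewidth ≥ 1, and G has the edge 1–3. The upper and lower bounds meet at 1, so that is the treewidth.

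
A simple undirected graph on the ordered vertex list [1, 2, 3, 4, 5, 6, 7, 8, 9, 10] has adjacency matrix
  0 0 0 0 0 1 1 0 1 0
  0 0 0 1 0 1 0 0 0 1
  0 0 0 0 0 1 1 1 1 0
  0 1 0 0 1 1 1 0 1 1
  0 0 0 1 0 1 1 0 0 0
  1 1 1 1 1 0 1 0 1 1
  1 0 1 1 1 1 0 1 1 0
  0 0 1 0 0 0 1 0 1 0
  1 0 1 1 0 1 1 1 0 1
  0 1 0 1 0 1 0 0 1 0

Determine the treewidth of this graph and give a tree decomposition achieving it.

Treewidth 3.
One optimal decomposition is:
Bags: B1 = {4, 5, 6, 7}  B2 = {4, 6, 7, 9}  B3 = {3, 6, 7, 9}  B4 = {4, 6, 9, 10}  B5 = {3, 7, 8, 9}  B6 = {1, 6, 7, 9}  B7 = {2, 4, 6, 10}
Tree: B1–B2, B2–B3, B2–B4, B3–B5, B2–B6, B4–B7

Each bag holds 4 vertices, so the decomposition has width 3, which upper-bounds the treewidth. On the other hand G contains the 4-clique {3, 7, 8, 9}. A clique must lie in a single bag of any decomposition, so no decomposition can have width below 3. The upper and lower bounds meet at 3, so that is the treewidth.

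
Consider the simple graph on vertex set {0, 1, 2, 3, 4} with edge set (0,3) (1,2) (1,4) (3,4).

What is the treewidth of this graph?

A width-1 tree decomposition is:
Bags: B1 = {0, 3}  B2 = {3, 4}  B3 = {1, 4}  B4 = {1, 2}
Tree: B1–B2, B2–B3, B3–B4
Each bag holds 2 vertices, so the decomposition has width 1, which upper-bounds the treewidth. Since G has at least one edge (e.g. 0–3), it is not an edgeless graph, so tw(G) ≥ 1. Therefore the treewidth is 1.

1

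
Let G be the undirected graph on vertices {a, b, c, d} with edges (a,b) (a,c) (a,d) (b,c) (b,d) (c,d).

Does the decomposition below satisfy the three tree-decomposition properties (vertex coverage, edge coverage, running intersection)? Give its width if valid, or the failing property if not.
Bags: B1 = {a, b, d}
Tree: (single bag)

A tree decomposition must satisfy three properties: every vertex lies in some bag; for every edge, both endpoints lie together in some bag; and for every vertex, the bags containing it form a connected subtree. Here vertex c appears in no bag, so the decomposition is invalid.

No — vertex c appears in no bag.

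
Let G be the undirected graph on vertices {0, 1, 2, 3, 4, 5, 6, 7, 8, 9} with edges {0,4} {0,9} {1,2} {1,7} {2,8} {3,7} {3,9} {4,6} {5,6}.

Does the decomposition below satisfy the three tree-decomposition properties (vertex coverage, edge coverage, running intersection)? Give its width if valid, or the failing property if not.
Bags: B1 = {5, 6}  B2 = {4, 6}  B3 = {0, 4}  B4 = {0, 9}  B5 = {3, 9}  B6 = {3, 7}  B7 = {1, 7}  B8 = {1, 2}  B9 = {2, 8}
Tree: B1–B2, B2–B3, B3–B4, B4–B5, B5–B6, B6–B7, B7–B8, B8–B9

Yes; width 1.

Vertex coverage: the bags together contain {0, 1, 2, 3, 4, 5, 6, 7, 8, 9}, the full vertex set. Edge coverage: each edge of G has both endpoints in at least one bag. Running intersection: for every vertex, the bags containing it form a connected subtree. All three properties hold, so this is a valid tree decomposition of width max|bag| − 1 = 1, and hence tw(G) ≤ 1.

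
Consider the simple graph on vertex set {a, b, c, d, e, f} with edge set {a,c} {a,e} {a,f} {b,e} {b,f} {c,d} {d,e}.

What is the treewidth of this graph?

A width-2 tree decomposition is:
Bags: B1 = {a, c, d}  B2 = {a, d, e}  B3 = {a, e, f}  B4 = {b, e, f}
Tree: B1–B2, B2–B3, B3–B4
Each bag holds 3 vertices, so the decomposition has width 2, which upper-bounds the treewidth. Since c–d–e–a–c is a cycle in G, G is not acyclic. Forests are exactly the graphs of treewidth ≤ 1, so tw(G) ≥ 2. Hence tw(G) = 2 exactly.

2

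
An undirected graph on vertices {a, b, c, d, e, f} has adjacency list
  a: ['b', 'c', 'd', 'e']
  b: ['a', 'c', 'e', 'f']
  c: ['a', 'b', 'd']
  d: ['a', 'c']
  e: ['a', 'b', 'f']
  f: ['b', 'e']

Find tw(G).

A width-2 tree decomposition is:
Bags: B1 = {a, b, c}  B2 = {a, b, e}  B3 = {b, e, f}  B4 = {a, c, d}
Tree: B1–B2, B2–B3, B1–B4
Every bag has size at most 3, so the width is 3 − 1 = 2 and tw(G) ≤ 2. On the other hand G contains the 3-clique {a, b, e}. A clique must lie in a single bag of any decomposition, so no decomposition can have width below 2. Therefore the treewidth is 2.

2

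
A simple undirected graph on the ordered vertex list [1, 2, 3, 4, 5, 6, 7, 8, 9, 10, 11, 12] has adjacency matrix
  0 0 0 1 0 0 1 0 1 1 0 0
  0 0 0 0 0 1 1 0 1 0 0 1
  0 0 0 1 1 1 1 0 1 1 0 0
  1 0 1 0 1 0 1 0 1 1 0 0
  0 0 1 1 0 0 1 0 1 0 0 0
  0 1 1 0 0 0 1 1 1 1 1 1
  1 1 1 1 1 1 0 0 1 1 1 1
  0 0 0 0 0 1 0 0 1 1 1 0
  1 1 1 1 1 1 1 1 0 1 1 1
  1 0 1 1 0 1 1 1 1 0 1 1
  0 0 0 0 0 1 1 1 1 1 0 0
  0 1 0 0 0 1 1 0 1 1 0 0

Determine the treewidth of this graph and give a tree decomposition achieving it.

Treewidth 4.
One such decomposition:
Bags: B1 = {6, 7, 9, 10, 11}  B2 = {3, 6, 7, 9, 10}  B3 = {6, 8, 9, 10, 11}  B4 = {3, 4, 7, 9, 10}  B5 = {6, 7, 9, 10, 12}  B6 = {1, 4, 7, 9, 10}  B7 = {3, 4, 5, 7, 9}  B8 = {2, 6, 7, 9, 12}
Tree: B1–B2, B1–B3, B2–B4, B1–B5, B4–B6, B4–B7, B5–B8

Each bag holds 5 vertices, so the decomposition has width 4, which upper-bounds the treewidth. For the lower bound, the 5 vertices {6, 8, 9, 10, 11} are pairwise adjacent, and any tree decomposition puts a clique entirely inside one bag — forcing width ≥ 4. Hence tw(G) = 4 exactly.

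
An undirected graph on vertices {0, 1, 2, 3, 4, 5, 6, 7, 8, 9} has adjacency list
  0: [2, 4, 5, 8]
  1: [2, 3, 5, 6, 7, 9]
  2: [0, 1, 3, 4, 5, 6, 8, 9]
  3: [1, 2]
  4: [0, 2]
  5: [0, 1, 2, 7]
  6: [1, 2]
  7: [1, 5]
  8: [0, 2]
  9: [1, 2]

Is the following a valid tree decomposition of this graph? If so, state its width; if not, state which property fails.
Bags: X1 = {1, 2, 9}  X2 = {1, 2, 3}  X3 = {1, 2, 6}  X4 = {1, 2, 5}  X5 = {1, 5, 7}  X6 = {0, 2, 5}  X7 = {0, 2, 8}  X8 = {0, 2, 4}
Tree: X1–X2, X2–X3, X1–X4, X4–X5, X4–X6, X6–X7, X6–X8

Checking the three conditions: (i) the bags cover all of {0, 1, 2, 3, 4, 5, 6, 7, 8, 9}; (ii) for each edge, some bag contains both endpoints; (iii) the bags containing any fixed vertex form a subtree. All hold, so the decomposition is valid with width 3 − 1 = 2.

Yes; width 2.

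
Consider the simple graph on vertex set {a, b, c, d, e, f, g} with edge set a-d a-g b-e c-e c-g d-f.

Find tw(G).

1

A width-1 tree decomposition is:
Bags: B1 = {b, e}  B2 = {c, e}  B3 = {c, g}  B4 = {a, g}  B5 = {a, d}  B6 = {d, f}
Tree: B1–B2, B2–B3, B3–B4, B4–B5, B5–B6
Every bag has size at most 2, so the width is 2 − 1 = 1 and tw(G) ≤ 1. Any graph with an edge has treewidth ≥ 1, and G has the edge b–e. Therefore the treewidth is 1.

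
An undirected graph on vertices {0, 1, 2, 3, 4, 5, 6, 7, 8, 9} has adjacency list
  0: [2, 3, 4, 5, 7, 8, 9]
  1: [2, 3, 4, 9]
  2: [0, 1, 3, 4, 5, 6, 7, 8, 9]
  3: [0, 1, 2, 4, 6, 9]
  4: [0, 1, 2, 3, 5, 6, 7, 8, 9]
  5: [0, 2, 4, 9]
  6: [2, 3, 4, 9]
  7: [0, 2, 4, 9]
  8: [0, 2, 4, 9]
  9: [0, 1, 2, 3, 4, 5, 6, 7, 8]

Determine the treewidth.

4

A width-4 tree decomposition is:
Bags: B1 = {0, 2, 4, 8, 9}  B2 = {0, 2, 3, 4, 9}  B3 = {0, 2, 4, 5, 9}  B4 = {2, 3, 4, 6, 9}  B5 = {0, 2, 4, 7, 9}  B6 = {1, 2, 3, 4, 9}
Tree: B1–B2, B1–B3, B2–B4, B3–B5, B2–B6
Every bag has size at most 5, so the width is 5 − 1 = 4 and tw(G) ≤ 4. On the other hand G contains the 5-clique {0, 2, 4, 8, 9}. A clique must lie in a single bag of any decomposition, so no decomposition can have width below 4. Hence tw(G) = 4 exactly.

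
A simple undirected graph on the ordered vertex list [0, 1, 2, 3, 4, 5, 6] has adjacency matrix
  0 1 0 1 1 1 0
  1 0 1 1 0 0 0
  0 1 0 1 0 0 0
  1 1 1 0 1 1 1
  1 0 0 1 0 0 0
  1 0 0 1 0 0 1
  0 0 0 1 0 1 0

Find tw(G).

A width-2 tree decomposition is:
Bags: B1 = {3, 5, 6}  B2 = {0, 3, 5}  B3 = {0, 1, 3}  B4 = {0, 3, 4}  B5 = {1, 2, 3}
Tree: B1–B2, B2–B3, B3–B4, B3–B5
Each bag holds 3 vertices, so the decomposition has width 2, which upper-bounds the treewidth. On the other hand G contains the 3-clique {0, 1, 3}. A clique must lie in a single bag of any decomposition, so no decomposition can have width below 2. Combining the bounds, tw(G) = 2.

2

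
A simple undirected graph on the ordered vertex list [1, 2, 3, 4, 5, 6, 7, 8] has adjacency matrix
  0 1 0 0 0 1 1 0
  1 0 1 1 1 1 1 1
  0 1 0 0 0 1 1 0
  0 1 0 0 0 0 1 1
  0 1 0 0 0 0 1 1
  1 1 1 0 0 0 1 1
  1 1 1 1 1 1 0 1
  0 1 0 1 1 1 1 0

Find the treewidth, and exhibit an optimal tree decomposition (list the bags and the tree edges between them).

Treewidth 3.
One optimal decomposition is:
Bags: B1 = {2, 6, 7, 8}  B2 = {2, 3, 6, 7}  B3 = {1, 2, 6, 7}  B4 = {2, 4, 7, 8}  B5 = {2, 5, 7, 8}
Tree: B1–B2, B1–B3, B1–B4, B1–B5

The largest bag has 4 vertices, giving width 3; this decomposition certifies tw(G) ≤ 3. On the other hand G contains the 4-clique {2, 4, 7, 8}. A clique must lie in a single bag of any decomposition, so no decomposition can have width below 3. Combining the bounds, tw(G) = 3.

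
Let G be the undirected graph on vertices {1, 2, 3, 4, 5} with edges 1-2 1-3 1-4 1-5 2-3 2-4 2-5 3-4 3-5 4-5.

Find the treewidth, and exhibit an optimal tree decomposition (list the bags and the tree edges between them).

With just one bag of size 5, the width is 5 − 1 = 4, so tw(G) ≤ 4. On the other hand G contains the 5-clique {1, 2, 3, 4, 5}. A clique must lie in a single bag of any decomposition, so no decomposition can have width below 4. Combining the bounds, tw(G) = 4.

Treewidth 4.
One optimal decomposition is:
Bags: B1 = {1, 2, 3, 4, 5}
Tree: (single bag)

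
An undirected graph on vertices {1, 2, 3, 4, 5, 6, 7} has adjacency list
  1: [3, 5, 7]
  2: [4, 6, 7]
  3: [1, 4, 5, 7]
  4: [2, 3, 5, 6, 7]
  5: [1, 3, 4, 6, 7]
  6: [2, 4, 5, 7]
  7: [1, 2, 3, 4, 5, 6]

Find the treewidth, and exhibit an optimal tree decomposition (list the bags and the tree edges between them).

The largest bag has 4 vertices, giving width 3; this decomposition certifies tw(G) ≤ 3. On the other hand G contains the 4-clique {1, 3, 5, 7}. A clique must lie in a single bag of any decomposition, so no decomposition can have width below 3. Therefore the treewidth is 3.

Treewidth 3.
One optimal decomposition is:
Bags: B1 = {4, 5, 6, 7}  B2 = {2, 4, 6, 7}  B3 = {3, 4, 5, 7}  B4 = {1, 3, 5, 7}
Tree: B1–B2, B1–B3, B3–B4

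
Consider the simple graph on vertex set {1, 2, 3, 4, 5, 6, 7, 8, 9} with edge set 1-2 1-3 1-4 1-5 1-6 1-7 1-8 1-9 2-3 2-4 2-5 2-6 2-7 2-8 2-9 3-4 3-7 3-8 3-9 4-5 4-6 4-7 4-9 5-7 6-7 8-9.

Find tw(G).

4

A width-4 tree decomposition is:
Bags: B1 = {1, 2, 3, 4, 7}  B2 = {1, 2, 3, 4, 9}  B3 = {1, 2, 3, 8, 9}  B4 = {1, 2, 4, 6, 7}  B5 = {1, 2, 4, 5, 7}
Tree: B1–B2, B2–B3, B1–B4, B4–B5
The largest bag has 5 vertices, giving width 4; this decomposition certifies tw(G) ≤ 4. On the other hand G contains the 5-clique {1, 2, 3, 8, 9}. A clique must lie in a single bag of any decomposition, so no decomposition can have width below 4. Combining the bounds, tw(G) = 4.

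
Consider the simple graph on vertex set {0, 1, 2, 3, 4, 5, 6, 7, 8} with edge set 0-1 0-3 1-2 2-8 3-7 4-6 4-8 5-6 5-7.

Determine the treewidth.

2

A width-2 tree decomposition is:
Bags: B1 = {4, 6, 8}  B2 = {5, 6, 8}  B3 = {5, 7, 8}  B4 = {3, 7, 8}  B5 = {0, 3, 8}  B6 = {0, 1, 8}  B7 = {1, 2, 8}
Tree: B1–B2, B2–B3, B3–B4, B4–B5, B5–B6, B6–B7
The largest bag has 3 vertices, giving width 2; this decomposition certifies tw(G) ≤ 2. For the lower bound, G contains the cycle 8–4–6–5–7–3–0–1–2–8, so G is not a forest; only forests have treewidth ≤ 1, hence tw(G) ≥ 2. Hence tw(G) = 2 exactly.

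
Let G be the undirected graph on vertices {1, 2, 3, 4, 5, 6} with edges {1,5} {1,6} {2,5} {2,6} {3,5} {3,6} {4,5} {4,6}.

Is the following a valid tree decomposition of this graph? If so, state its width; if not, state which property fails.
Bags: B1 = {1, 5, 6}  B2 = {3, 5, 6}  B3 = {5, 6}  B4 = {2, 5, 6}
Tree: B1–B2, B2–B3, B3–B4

A tree decomposition must satisfy three properties: every vertex lies in some bag; for every edge, both endpoints lie together in some bag; and for every vertex, the bags containing it form a connected subtree. Here vertex 4 appears in no bag, so the decomposition is invalid.

No — vertex 4 appears in no bag.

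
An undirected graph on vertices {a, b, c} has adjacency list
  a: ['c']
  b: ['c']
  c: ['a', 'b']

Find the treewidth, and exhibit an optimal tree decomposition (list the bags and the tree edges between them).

Treewidth 1.
One optimal decomposition is:
Bags: B1 = {a, c}  B2 = {b, c}
Tree: B1–B2

Every bag has size at most 2, so the width is 2 − 1 = 1 and tw(G) ≤ 1. Since G has at least one edge (e.g. a–c), it is not an edgeless graph, so tw(G) ≥ 1. The upper and lower bounds meet at 1, so that is the treewidth.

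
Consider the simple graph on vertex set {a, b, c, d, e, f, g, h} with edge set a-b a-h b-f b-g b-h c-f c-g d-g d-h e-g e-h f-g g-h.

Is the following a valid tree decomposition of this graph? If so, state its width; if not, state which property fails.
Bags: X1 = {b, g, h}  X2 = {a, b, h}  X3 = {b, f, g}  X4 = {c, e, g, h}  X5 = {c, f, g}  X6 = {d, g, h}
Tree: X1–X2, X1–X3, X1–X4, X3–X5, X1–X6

A tree decomposition must satisfy three properties: every vertex lies in some bag; for every edge, both endpoints lie together in some bag; and for every vertex, the bags containing it form a connected subtree. Here bags containing vertex c are not connected in the tree, so the decomposition is invalid.

No — bags containing vertex c are not connected in the tree.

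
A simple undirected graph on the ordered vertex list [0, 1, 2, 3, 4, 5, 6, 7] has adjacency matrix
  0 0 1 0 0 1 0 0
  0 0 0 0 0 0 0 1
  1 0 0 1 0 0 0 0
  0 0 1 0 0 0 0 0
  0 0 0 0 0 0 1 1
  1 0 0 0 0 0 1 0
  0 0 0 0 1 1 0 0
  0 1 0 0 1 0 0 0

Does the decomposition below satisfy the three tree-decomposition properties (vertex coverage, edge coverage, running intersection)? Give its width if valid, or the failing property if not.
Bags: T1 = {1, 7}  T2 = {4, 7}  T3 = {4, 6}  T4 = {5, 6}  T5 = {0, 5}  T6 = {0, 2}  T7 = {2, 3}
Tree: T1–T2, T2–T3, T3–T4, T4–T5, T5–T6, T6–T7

Yes; width 1.

Vertex coverage: the bags together contain {0, 1, 2, 3, 4, 5, 6, 7}, the full vertex set. Edge coverage: each edge of G has both endpoints in at least one bag. Running intersection: for every vertex, the bags containing it form a connected subtree. All three properties hold, so this is a valid tree decomposition of width max|bag| − 1 = 1, and hence tw(G) ≤ 1.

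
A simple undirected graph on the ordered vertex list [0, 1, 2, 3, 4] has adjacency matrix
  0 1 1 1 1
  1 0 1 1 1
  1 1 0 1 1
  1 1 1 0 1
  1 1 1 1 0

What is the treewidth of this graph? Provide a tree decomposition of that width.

Treewidth 4.
One such decomposition:
Bags: B1 = {0, 1, 2, 3, 4}
Tree: (single bag)

A single bag containing all 5 vertices is trivially a valid decomposition of width 4. Conversely, {0, 1, 2, 3, 4} is a clique of size 5, and the vertices of any clique must share a bag in every tree decomposition; so some bag has ≥ 5 vertices and tw(G) ≥ 4. The upper and lower bounds meet at 4, so that is the treewidth.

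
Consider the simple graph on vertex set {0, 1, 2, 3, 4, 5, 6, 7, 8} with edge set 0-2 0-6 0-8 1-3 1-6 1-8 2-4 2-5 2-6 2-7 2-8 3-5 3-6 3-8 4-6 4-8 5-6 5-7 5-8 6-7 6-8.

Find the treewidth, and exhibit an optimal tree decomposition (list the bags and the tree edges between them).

Every bag has size at most 4, so the width is 4 − 1 = 3 and tw(G) ≤ 3. For the lower bound, the 4 vertices {1, 3, 6, 8} are pairwise adjacent, and any tree decomposition puts a clique entirely inside one bag — forcing width ≥ 3. The upper and lower bounds meet at 3, so that is the treewidth.

Treewidth 3.
One such decomposition:
Bags: B1 = {0, 2, 6, 8}  B2 = {2, 5, 6, 8}  B3 = {2, 5, 6, 7}  B4 = {3, 5, 6, 8}  B5 = {1, 3, 6, 8}  B6 = {2, 4, 6, 8}
Tree: B1–B2, B2–B3, B2–B4, B4–B5, B1–B6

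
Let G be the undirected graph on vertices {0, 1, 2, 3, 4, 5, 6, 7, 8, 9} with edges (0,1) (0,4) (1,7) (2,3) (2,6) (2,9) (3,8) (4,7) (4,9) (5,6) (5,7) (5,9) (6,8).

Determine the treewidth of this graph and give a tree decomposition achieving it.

Every bag has size at most 3, so the width is 3 − 1 = 2 and tw(G) ≤ 2. The edges 1–0–4–7–1 form a cycle, so G is not a tree and its treewidth is at least 2. Hence tw(G) = 2 exactly.

Treewidth 2.
Bags: B1 = {0, 1, 7}  B2 = {0, 4, 7}  B3 = {4, 5, 7}  B4 = {4, 5, 9}  B5 = {5, 6, 9}  B6 = {2, 6, 9}  B7 = {2, 6, 8}  B8 = {2, 3, 8}
Tree: B1–B2, B2–B3, B3–B4, B4–B5, B5–B6, B6–B7, B7–B8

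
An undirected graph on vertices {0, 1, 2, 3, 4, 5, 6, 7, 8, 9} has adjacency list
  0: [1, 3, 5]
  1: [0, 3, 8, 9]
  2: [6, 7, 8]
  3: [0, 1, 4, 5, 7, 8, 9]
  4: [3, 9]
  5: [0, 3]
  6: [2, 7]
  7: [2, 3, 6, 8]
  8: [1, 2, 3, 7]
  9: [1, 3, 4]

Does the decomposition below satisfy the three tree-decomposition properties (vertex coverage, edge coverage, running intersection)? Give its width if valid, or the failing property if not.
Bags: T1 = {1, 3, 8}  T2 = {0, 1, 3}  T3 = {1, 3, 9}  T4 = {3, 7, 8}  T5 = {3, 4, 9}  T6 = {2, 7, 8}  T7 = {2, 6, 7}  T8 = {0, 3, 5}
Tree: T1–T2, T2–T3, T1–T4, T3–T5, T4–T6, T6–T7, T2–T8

Yes; width 2.

Every vertex of G appears in some bag (union = {0, 1, 2, 3, 4, 5, 6, 7, 8, 9}); every edge is covered by a bag; and for each vertex v the set of bags containing v is connected in the bag tree. The decomposition is therefore valid. The largest bag has 3 vertices, so the width is 2.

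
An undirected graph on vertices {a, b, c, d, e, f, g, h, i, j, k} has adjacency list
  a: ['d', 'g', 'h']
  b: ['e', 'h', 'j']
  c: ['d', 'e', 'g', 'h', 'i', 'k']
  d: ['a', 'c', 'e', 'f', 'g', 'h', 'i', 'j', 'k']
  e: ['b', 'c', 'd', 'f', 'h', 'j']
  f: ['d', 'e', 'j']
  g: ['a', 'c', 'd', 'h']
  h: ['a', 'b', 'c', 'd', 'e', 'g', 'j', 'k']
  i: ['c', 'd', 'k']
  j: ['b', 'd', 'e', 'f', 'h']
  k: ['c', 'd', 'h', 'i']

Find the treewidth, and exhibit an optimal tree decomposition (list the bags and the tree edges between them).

Treewidth 3.
Bags: B1 = {c, d, e, h}  B2 = {c, d, g, h}  B3 = {c, d, h, k}  B4 = {d, e, h, j}  B5 = {b, e, h, j}  B6 = {d, e, f, j}  B7 = {a, d, g, h}  B8 = {c, d, i, k}
Tree: B1–B2, B2–B3, B1–B4, B4–B5, B4–B6, B2–B7, B3–B8

Every bag has size at most 4, so the width is 4 − 1 = 3 and tw(G) ≤ 3. Conversely, {d, e, h, j} is a clique of size 4, and the vertices of any clique must share a bag in every tree decomposition; so some bag has ≥ 4 vertices and tw(G) ≥ 3. Therefore the treewidth is 3.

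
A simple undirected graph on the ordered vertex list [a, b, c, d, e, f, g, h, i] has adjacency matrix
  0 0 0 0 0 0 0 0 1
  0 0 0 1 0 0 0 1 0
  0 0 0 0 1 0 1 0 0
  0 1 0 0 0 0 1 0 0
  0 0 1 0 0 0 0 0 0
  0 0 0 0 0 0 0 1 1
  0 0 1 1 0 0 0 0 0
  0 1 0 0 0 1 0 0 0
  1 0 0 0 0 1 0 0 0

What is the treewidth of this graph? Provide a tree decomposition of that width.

The largest bag has 2 vertices, giving width 1; this decomposition certifies tw(G) ≤ 1. G has an edge, so its treewidth is at least 1. The upper and lower bounds meet at 1, so that is the treewidth.

Treewidth 1.
One optimal decomposition is:
Bags: B1 = {c, e}  B2 = {c, g}  B3 = {d, g}  B4 = {b, d}  B5 = {b, h}  B6 = {f, h}  B7 = {f, i}  B8 = {a, i}
Tree: B1–B2, B2–B3, B3–B4, B4–B5, B5–B6, B6–B7, B7–B8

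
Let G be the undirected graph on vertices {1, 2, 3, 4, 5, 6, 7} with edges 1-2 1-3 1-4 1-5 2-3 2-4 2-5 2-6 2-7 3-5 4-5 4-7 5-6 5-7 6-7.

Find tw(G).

3

A width-3 tree decomposition is:
Bags: B1 = {2, 4, 5, 7}  B2 = {1, 2, 4, 5}  B3 = {2, 5, 6, 7}  B4 = {1, 2, 3, 5}
Tree: B1–B2, B1–B3, B2–B4
Every bag has size at most 4, so the width is 4 − 1 = 3 and tw(G) ≤ 3. Conversely, {1, 2, 3, 5} is a clique of size 4, and the vertices of any clique must share a bag in every tree decomposition; so some bag has ≥ 4 vertices and tw(G) ≥ 3. Therefore the treewidth is 3.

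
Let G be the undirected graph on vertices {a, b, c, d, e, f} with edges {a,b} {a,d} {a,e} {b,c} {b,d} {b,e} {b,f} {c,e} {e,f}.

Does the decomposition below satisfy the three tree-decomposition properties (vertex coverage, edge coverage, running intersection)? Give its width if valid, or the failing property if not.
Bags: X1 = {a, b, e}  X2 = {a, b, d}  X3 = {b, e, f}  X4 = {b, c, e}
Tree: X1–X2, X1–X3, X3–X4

Checking the three conditions: (i) the bags cover all of {a, b, c, d, e, f}; (ii) for each edge, some bag contains both endpoints; (iii) the bags containing any fixed vertex form a subtree. All hold, so the decomposition is valid with width 3 − 1 = 2.

Yes; width 2.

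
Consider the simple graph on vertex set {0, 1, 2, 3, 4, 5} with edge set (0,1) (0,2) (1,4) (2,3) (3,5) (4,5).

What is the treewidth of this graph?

2

A width-2 tree decomposition is:
Bags: B1 = {3, 4, 5}  B2 = {1, 3, 4}  B3 = {0, 1, 3}  B4 = {0, 2, 3}
Tree: B1–B2, B2–B3, B3–B4
The largest bag has 3 vertices, giving width 2; this decomposition certifies tw(G) ≤ 2. Since 3–5–4–1–0–2–3 is a cycle in G, G is not acyclic. Forests are exactly the graphs of treewidth ≤ 1, so tw(G) ≥ 2. Therefore the treewidth is 2.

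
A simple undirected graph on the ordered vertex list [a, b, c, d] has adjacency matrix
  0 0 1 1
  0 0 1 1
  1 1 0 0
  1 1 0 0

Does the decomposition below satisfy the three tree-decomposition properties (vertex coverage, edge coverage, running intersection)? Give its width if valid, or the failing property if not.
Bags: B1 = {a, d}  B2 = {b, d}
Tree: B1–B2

A tree decomposition must satisfy three properties: every vertex lies in some bag; for every edge, both endpoints lie together in some bag; and for every vertex, the bags containing it form a connected subtree. Here vertex c appears in no bag, so the decomposition is invalid.

No — vertex c appears in no bag.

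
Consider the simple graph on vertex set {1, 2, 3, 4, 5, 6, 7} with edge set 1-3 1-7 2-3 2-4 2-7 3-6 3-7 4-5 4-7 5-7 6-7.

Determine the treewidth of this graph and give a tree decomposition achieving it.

Each bag holds 3 vertices, so the decomposition has width 2, which upper-bounds the treewidth. For the lower bound, the 3 vertices {1, 3, 7} are pairwise adjacent, and any tree decomposition puts a clique entirely inside one bag — forcing width ≥ 2. Therefore the treewidth is 2.

Treewidth 2.
One such decomposition:
Bags: B1 = {2, 4, 7}  B2 = {4, 5, 7}  B3 = {2, 3, 7}  B4 = {3, 6, 7}  B5 = {1, 3, 7}
Tree: B1–B2, B1–B3, B3–B4, B4–B5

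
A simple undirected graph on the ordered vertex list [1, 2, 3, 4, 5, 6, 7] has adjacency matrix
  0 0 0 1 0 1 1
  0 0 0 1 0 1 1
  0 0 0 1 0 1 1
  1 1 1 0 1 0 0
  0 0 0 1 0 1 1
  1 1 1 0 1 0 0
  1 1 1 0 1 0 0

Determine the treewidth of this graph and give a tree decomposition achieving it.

Treewidth 3.
One such decomposition:
Bags: B1 = {2, 4, 6, 7}  B2 = {3, 4, 6, 7}  B3 = {1, 4, 6, 7}  B4 = {4, 5, 6, 7}
Tree: B1–B2, B2–B3, B3–B4

The largest bag has 4 vertices, giving width 3; this decomposition certifies tw(G) ≤ 3. For the lower bound: the 4 vertex sets {2,6}, {3,4}, {7}, {1} are disjoint, each induces a connected subgraph, and every pair is joined by at least one edge of G. Contracting each set to a single vertex therefore yields K_{4} as a minor, and since treewidth is minor-monotone, tw(G) ≥ tw(K_{4}) = 3. Therefore the treewidth is 3.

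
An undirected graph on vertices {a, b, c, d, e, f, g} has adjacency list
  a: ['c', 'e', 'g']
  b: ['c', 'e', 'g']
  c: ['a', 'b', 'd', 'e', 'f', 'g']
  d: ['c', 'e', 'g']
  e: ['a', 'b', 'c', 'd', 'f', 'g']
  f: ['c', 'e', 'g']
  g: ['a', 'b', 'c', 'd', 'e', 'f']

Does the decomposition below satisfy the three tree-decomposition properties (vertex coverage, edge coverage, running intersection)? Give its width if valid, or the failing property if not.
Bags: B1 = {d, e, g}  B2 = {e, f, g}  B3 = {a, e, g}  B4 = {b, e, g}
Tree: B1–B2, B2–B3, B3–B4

No — vertex c appears in no bag.

A tree decomposition must satisfy three properties: every vertex lies in some bag; for every edge, both endpoints lie together in some bag; and for every vertex, the bags containing it form a connected subtree. Here vertex c appears in no bag, so the decomposition is invalid.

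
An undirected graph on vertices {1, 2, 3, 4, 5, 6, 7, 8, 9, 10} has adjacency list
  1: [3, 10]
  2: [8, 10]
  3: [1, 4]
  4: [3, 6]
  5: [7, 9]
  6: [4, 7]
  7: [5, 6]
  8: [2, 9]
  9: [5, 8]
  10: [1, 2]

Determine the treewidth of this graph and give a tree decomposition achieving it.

Every bag has size at most 3, so the width is 3 − 1 = 2 and tw(G) ≤ 2. Since 3–4–6–7–5–9–8–2–10–1–3 is a cycle in G, G is not acyclic. Forests are exactly the graphs of treewidth ≤ 1, so tw(G) ≥ 2. The upper and lower bounds meet at 2, so that is the treewidth.

Treewidth 2.
One optimal decomposition is:
Bags: B1 = {3, 4, 6}  B2 = {3, 6, 7}  B3 = {3, 5, 7}  B4 = {3, 5, 9}  B5 = {3, 8, 9}  B6 = {2, 3, 8}  B7 = {2, 3, 10}  B8 = {1, 3, 10}
Tree: B1–B2, B2–B3, B3–B4, B4–B5, B5–B6, B6–B7, B7–B8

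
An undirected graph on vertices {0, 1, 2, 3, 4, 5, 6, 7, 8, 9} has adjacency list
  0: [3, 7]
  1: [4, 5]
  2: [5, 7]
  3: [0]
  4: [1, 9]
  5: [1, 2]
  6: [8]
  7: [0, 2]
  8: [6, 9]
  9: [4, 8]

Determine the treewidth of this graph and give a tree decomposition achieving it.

Treewidth 1.
One such decomposition:
Bags: B1 = {0, 3}  B2 = {0, 7}  B3 = {2, 7}  B4 = {2, 5}  B5 = {1, 5}  B6 = {1, 4}  B7 = {4, 9}  B8 = {8, 9}  B9 = {6, 8}
Tree: B1–B2, B2–B3, B3–B4, B4–B5, B5–B6, B6–B7, B7–B8, B8–B9

The largest bag has 2 vertices, giving width 1; this decomposition certifies tw(G) ≤ 1. Any graph with an edge has treewidth ≥ 1, and G has the edge 3–0. Hence tw(G) = 1 exactly.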